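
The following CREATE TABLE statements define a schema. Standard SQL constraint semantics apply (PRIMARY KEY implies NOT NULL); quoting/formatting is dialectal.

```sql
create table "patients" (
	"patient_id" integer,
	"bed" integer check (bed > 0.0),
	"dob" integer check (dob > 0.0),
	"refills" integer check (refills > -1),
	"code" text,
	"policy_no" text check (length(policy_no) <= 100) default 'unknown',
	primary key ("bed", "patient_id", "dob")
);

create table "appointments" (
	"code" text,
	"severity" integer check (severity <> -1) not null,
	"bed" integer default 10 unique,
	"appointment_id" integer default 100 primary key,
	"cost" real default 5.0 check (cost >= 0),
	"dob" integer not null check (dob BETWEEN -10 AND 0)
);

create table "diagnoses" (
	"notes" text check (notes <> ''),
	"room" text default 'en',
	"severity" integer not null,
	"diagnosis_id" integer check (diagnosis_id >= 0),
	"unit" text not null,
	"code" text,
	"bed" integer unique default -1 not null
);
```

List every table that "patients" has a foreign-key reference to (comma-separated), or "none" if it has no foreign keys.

none

No column in patients has a REFERENCES clause.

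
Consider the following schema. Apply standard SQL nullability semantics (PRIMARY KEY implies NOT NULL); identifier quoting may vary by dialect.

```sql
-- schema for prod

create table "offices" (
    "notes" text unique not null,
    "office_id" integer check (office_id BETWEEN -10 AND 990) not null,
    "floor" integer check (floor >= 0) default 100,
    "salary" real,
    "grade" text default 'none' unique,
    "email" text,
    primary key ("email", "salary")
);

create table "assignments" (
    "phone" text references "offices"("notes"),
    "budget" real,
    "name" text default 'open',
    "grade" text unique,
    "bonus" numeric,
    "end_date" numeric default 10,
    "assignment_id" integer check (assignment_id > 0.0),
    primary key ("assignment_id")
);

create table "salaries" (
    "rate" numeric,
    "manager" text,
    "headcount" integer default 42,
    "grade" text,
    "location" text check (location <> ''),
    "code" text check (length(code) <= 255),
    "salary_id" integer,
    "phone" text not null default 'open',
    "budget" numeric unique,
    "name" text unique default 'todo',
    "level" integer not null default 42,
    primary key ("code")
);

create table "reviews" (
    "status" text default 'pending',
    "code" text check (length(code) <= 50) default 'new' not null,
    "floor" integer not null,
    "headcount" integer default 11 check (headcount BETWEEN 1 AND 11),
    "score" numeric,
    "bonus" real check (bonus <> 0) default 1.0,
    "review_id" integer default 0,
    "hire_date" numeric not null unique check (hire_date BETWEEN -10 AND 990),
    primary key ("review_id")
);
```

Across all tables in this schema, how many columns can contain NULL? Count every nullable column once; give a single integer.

offices: 2 nullable (floor, grade — PK (email, salary) and explicit NOT NULL columns excluded).
assignments: 6 nullable (phone, budget, name, grade, bonus, end_date — PK (assignment_id) and explicit NOT NULL columns excluded).
salaries: 8 nullable (rate, manager, headcount, grade, location, salary_id, budget, name — PK (code) and explicit NOT NULL columns excluded).
reviews: 4 nullable (status, headcount, score, bonus — PK (review_id) and explicit NOT NULL columns excluded).
Total: 2 + 6 + 8 + 4 = 20.

20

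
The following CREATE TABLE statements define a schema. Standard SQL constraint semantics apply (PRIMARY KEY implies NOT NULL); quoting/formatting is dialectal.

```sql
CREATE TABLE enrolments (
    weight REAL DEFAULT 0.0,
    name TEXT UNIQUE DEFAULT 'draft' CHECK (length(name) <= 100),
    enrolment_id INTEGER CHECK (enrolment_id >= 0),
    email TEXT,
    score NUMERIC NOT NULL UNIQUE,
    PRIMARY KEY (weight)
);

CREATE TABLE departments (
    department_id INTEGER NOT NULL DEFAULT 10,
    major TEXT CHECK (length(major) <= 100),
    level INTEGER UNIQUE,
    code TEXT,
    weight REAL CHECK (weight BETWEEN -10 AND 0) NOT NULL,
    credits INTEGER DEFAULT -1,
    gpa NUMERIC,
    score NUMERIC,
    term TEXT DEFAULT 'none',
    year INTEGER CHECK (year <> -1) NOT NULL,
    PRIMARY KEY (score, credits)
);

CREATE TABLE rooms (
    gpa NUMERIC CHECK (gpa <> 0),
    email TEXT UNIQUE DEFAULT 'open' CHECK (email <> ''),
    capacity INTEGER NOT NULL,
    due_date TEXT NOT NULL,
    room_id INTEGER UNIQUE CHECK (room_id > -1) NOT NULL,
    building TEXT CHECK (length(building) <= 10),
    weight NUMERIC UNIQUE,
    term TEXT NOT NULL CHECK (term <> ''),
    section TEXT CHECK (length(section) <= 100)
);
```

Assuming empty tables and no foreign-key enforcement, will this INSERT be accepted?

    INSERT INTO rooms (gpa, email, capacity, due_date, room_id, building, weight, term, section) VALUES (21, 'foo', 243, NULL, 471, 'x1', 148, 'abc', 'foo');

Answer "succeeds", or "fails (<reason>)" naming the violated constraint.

due_date is explicitly set to NULL, but due_date is declared NOT NULL.

fails (NOT NULL on due_date)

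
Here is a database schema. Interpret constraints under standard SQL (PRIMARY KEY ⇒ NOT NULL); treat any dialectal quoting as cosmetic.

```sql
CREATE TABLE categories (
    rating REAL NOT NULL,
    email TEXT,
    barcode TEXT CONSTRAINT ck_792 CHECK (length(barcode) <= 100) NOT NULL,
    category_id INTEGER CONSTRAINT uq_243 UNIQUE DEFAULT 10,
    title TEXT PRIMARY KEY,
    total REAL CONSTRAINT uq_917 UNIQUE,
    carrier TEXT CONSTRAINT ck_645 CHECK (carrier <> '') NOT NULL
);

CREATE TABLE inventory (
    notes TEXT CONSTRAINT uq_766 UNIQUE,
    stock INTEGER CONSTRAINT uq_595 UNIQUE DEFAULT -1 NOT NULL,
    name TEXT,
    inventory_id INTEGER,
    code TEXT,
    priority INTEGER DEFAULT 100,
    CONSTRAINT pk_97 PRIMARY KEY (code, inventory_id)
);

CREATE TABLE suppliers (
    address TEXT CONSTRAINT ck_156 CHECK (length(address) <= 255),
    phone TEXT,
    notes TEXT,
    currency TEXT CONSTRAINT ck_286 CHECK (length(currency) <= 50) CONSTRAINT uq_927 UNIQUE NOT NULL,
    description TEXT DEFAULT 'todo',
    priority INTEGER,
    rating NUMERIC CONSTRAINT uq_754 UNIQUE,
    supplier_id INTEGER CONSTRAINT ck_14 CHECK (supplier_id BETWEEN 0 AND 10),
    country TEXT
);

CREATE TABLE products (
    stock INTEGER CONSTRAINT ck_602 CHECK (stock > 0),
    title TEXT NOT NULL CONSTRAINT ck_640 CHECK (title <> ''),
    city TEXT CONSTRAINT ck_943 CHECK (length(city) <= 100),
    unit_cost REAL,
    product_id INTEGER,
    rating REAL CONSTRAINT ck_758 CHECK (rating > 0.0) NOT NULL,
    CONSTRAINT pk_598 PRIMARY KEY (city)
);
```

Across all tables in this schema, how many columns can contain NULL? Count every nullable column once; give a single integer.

categories: 3 nullable (email, category_id, total — PK (title) and explicit NOT NULL columns excluded).
inventory: 3 nullable (notes, name, priority — PK (code, inventory_id) and explicit NOT NULL columns excluded).
suppliers: 8 nullable (address, phone, notes, description, priority, rating, supplier_id, country — PK none and explicit NOT NULL columns excluded).
products: 3 nullable (stock, unit_cost, product_id — PK (city) and explicit NOT NULL columns excluded).
Total: 3 + 3 + 8 + 3 = 17.

17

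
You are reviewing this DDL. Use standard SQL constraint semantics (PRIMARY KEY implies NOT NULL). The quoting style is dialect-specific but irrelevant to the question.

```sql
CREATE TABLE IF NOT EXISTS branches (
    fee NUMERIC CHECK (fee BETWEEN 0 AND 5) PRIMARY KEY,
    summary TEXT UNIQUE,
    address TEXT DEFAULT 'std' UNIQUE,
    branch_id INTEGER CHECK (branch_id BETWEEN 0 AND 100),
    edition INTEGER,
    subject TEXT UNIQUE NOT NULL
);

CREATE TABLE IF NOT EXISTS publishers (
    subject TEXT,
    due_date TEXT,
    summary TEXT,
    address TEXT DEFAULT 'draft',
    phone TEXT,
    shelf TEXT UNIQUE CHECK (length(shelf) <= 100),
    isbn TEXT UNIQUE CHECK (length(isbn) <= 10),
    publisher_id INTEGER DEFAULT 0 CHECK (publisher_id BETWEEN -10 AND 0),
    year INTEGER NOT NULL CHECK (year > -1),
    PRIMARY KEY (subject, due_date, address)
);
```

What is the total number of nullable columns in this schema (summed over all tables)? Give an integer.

branches: 4 nullable (summary, address, branch_id, edition — PK (fee) and explicit NOT NULL columns excluded).
publishers: 5 nullable (summary, phone, shelf, isbn, publisher_id — PK (subject, due_date, address) and explicit NOT NULL columns excluded).
Total: 4 + 5 = 9.

9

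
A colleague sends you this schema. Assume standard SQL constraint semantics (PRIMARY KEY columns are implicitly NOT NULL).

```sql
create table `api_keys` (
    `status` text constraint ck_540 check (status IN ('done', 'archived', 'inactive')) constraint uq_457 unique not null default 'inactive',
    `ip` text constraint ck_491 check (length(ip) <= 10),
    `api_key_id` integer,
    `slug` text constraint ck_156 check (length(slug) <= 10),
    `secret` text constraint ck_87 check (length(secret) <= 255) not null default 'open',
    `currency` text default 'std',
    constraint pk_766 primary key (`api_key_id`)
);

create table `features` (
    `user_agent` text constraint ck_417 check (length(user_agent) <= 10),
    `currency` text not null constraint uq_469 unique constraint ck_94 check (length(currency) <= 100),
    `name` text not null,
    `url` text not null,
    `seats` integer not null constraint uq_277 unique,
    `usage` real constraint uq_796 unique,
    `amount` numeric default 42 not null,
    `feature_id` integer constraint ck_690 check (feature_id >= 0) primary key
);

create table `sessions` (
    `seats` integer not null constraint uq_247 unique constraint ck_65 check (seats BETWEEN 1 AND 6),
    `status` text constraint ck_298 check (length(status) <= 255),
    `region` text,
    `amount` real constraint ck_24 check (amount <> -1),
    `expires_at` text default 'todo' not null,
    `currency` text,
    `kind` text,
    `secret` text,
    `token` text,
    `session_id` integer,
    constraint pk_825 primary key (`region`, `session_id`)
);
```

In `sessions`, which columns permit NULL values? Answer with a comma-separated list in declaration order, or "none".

status, amount, currency, kind, secret, token

- seats: declared NOT NULL → not nullable.
- status: CHECK does not forbid NULL (a CHECK constraint passes when its expression is NULL) → nullable.
- region: part of the PRIMARY KEY, which implies NOT NULL → not nullable.
- amount: CHECK does not forbid NULL (a CHECK constraint passes when its expression is NULL) → nullable.
- expires_at: declared NOT NULL → not nullable.
- currency: no NOT NULL constraint applies → nullable.
- kind: no NOT NULL constraint applies → nullable.
- secret: no NOT NULL constraint applies → nullable.
- token: no NOT NULL constraint applies → nullable.
- session_id: part of the PRIMARY KEY, which implies NOT NULL → not nullable.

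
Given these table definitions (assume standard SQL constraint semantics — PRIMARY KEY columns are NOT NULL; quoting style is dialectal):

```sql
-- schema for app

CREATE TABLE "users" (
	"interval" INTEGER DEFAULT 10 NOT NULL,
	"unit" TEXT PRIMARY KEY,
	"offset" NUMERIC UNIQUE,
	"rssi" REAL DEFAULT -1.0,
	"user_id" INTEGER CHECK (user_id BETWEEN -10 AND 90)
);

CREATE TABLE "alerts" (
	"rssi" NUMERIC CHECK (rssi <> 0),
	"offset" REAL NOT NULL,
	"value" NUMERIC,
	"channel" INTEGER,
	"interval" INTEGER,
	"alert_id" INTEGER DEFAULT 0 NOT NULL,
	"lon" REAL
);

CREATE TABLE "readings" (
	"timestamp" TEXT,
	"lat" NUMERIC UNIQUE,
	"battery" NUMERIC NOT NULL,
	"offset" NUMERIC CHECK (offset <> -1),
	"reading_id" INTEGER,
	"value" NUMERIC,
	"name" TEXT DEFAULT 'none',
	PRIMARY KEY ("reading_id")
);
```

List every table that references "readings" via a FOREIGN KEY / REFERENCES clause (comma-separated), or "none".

No REFERENCES clause anywhere in the schema names readings.

none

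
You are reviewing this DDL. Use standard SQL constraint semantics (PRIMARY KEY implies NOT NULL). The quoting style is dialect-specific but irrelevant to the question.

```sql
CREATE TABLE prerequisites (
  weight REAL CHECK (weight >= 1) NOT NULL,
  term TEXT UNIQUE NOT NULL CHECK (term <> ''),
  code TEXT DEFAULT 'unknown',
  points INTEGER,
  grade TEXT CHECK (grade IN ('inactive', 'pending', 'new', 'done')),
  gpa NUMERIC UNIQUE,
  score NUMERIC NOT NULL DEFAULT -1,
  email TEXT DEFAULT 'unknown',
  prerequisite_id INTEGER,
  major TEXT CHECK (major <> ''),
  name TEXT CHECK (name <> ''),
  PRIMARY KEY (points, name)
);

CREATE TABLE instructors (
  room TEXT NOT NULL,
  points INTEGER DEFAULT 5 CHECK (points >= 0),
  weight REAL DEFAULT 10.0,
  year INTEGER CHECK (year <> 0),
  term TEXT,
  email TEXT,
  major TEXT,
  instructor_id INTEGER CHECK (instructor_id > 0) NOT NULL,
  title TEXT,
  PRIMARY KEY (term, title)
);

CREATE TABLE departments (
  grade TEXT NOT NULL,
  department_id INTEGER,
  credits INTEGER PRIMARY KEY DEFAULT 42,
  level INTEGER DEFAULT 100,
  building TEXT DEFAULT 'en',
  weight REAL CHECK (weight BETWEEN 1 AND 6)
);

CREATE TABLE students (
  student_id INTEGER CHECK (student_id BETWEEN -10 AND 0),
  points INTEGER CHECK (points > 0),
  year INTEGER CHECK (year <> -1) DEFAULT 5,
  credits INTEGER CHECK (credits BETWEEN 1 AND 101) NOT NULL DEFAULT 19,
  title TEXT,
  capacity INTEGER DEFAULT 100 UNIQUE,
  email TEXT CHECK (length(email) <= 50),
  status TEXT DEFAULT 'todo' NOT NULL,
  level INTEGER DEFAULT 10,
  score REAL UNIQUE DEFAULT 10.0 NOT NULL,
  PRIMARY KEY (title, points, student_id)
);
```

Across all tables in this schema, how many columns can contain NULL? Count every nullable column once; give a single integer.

19

prerequisites: 6 nullable (code, grade, gpa, email, prerequisite_id, major — PK (points, name) and explicit NOT NULL columns excluded).
instructors: 5 nullable (points, weight, year, email, major — PK (term, title) and explicit NOT NULL columns excluded).
departments: 4 nullable (department_id, level, building, weight — PK (credits) and explicit NOT NULL columns excluded).
students: 4 nullable (year, capacity, email, level — PK (title, points, student_id) and explicit NOT NULL columns excluded).
Total: 6 + 5 + 4 + 4 = 19.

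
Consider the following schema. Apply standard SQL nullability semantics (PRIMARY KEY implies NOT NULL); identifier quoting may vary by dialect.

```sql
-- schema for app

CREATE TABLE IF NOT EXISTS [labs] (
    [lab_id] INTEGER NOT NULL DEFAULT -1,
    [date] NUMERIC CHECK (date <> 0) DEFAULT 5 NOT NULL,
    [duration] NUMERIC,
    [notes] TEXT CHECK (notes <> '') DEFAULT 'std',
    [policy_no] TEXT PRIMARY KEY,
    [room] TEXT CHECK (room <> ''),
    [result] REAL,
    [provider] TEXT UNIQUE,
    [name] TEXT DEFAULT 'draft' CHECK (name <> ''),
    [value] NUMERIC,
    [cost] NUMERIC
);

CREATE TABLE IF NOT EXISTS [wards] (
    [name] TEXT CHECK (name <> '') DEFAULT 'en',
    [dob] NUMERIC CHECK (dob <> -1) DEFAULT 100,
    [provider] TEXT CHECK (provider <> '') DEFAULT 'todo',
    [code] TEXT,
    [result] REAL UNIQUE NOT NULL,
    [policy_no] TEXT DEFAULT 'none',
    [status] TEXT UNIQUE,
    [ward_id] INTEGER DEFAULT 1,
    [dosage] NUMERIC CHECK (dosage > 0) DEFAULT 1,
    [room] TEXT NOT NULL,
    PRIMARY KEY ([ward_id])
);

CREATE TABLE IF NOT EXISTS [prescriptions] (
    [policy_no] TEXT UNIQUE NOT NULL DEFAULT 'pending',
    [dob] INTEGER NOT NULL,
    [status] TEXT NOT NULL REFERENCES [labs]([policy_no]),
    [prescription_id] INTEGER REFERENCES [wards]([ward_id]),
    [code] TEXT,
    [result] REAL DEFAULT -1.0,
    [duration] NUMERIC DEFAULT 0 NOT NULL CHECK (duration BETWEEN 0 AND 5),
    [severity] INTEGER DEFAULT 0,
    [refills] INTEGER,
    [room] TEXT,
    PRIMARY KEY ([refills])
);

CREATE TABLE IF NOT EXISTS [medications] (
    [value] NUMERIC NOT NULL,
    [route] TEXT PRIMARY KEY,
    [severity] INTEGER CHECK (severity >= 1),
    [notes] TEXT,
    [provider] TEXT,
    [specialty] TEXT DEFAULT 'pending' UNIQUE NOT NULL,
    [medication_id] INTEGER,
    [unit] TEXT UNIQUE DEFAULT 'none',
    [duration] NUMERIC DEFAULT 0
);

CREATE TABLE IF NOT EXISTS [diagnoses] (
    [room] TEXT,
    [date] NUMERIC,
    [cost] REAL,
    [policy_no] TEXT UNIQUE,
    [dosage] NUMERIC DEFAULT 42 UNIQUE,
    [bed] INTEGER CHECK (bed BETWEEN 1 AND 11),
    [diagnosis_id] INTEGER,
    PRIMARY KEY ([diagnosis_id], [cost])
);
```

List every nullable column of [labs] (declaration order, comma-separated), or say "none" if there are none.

duration, notes, room, result, provider, name, value, cost

- lab_id: declared NOT NULL → not nullable.
- date: declared NOT NULL → not nullable.
- duration: no NOT NULL constraint applies → nullable.
- notes: CHECK does not forbid NULL (a CHECK constraint passes when its expression is NULL) → nullable.
- policy_no: part of the PRIMARY KEY, which implies NOT NULL → not nullable.
- room: CHECK does not forbid NULL (a CHECK constraint passes when its expression is NULL) → nullable.
- result: no NOT NULL constraint applies → nullable.
- provider: UNIQUE does not imply NOT NULL → nullable.
- name: CHECK does not forbid NULL (a CHECK constraint passes when its expression is NULL) → nullable.
- value: no NOT NULL constraint applies → nullable.
- cost: no NOT NULL constraint applies → nullable.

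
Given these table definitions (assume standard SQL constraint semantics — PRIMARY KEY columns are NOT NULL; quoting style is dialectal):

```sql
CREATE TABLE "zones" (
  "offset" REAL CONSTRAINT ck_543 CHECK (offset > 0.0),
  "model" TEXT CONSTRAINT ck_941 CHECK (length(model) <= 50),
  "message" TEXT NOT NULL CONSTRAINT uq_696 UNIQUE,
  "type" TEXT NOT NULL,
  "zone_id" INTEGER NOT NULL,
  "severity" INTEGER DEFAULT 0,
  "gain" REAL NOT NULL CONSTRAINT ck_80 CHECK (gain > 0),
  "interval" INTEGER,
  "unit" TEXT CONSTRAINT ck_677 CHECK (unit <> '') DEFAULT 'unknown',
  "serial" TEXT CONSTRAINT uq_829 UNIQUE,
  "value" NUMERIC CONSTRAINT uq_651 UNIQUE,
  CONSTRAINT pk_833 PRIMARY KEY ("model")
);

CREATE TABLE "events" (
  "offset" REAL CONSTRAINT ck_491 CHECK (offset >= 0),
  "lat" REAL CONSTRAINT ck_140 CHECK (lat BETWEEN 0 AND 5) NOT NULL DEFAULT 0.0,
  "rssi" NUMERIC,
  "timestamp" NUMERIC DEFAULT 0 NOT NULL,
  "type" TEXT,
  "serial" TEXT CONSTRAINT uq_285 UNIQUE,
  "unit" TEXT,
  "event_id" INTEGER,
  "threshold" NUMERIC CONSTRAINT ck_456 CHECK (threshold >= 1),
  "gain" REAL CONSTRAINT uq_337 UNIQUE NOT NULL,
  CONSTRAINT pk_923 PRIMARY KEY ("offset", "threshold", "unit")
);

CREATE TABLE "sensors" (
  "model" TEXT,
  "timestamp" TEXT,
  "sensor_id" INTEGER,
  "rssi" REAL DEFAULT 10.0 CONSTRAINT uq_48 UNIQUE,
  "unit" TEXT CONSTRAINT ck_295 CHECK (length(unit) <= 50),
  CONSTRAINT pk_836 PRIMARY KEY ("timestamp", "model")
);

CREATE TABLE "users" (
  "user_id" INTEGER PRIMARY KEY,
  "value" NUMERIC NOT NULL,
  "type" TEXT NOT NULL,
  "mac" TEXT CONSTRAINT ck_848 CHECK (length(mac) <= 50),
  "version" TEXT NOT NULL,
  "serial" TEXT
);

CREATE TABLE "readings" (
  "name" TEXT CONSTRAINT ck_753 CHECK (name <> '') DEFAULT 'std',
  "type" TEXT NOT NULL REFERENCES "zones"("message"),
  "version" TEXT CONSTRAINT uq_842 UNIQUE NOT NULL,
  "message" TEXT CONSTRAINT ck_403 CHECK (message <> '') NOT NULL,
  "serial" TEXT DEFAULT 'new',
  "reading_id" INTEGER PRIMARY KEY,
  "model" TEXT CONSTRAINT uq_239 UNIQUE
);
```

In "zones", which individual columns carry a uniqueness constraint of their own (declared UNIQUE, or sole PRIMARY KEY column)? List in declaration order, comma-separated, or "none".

model, message, serial, value

- offset: no UNIQUE or single-column PK constraint.
- model: single-column PRIMARY KEY → unique.
- message: declared UNIQUE → unique.
- type: no UNIQUE or single-column PK constraint.
- zone_id: no UNIQUE or single-column PK constraint.
- severity: no UNIQUE or single-column PK constraint.
- gain: no UNIQUE or single-column PK constraint.
- interval: no UNIQUE or single-column PK constraint.
- unit: no UNIQUE or single-column PK constraint.
- serial: declared UNIQUE → unique.
- value: declared UNIQUE → unique.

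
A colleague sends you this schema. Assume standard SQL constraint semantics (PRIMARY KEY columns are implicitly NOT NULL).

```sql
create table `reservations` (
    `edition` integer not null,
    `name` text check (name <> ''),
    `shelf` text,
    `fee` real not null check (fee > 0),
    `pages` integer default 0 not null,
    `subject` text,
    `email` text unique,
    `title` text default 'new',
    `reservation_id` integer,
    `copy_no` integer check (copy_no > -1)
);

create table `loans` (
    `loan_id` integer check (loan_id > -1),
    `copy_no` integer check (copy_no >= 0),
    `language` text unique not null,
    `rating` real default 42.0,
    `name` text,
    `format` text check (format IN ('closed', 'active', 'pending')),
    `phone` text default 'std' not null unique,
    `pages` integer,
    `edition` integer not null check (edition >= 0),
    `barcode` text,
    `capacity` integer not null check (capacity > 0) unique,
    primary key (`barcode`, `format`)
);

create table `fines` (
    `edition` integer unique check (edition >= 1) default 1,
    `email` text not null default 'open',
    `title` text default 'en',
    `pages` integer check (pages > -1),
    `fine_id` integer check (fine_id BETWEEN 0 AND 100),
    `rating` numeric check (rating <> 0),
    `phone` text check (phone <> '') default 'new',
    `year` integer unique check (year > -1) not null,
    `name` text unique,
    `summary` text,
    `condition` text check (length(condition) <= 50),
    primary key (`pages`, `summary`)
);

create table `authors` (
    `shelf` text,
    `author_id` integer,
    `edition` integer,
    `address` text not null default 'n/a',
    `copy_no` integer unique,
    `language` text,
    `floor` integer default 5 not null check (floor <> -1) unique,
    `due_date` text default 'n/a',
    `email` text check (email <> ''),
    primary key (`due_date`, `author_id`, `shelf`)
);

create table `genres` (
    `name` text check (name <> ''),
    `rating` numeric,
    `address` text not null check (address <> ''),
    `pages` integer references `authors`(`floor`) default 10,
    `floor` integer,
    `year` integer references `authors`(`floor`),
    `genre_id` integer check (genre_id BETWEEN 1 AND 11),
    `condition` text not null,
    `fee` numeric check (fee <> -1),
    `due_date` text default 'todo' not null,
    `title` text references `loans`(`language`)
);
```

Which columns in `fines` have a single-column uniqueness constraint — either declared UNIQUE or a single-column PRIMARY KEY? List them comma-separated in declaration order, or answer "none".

- edition: declared UNIQUE → unique.
- email: no UNIQUE or single-column PK constraint.
- title: no UNIQUE or single-column PK constraint.
- pages: part of a composite PRIMARY KEY — only the tuple is unique, not this column on its own.
- fine_id: no UNIQUE or single-column PK constraint.
- rating: no UNIQUE or single-column PK constraint.
- phone: no UNIQUE or single-column PK constraint.
- year: declared UNIQUE → unique.
- name: declared UNIQUE → unique.
- summary: part of a composite PRIMARY KEY — only the tuple is unique, not this column on its own.
- condition: no UNIQUE or single-column PK constraint.

edition, year, name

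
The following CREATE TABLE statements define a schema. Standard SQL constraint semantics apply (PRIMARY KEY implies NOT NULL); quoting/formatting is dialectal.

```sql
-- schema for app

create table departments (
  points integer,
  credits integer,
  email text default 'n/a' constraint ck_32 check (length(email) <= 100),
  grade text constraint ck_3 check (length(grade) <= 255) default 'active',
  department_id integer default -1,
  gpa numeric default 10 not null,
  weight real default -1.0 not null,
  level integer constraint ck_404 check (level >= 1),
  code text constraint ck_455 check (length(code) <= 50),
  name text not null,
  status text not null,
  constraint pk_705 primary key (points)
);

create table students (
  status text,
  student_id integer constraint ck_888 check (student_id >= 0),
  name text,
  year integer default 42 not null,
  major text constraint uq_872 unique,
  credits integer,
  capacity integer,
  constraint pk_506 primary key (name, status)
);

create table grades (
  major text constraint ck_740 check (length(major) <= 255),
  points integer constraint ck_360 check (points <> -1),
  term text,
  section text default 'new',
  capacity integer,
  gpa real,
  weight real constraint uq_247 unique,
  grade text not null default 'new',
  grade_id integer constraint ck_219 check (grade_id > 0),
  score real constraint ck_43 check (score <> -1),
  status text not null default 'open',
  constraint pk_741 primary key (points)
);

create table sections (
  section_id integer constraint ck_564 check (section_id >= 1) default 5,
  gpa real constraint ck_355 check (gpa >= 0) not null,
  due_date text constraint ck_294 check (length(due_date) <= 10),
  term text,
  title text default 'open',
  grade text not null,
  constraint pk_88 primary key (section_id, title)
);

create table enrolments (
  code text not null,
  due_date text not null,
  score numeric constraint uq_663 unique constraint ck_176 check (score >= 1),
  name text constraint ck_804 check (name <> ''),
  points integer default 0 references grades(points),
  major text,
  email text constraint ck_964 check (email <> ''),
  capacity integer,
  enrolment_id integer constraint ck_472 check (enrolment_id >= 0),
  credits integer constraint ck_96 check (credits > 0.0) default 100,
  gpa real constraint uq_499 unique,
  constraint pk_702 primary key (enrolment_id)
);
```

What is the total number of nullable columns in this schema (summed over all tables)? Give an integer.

28

departments: 6 nullable (credits, email, grade, department_id, level, code — PK (points) and explicit NOT NULL columns excluded).
students: 4 nullable (student_id, major, credits, capacity — PK (name, status) and explicit NOT NULL columns excluded).
grades: 8 nullable (major, term, section, capacity, gpa, weight, grade_id, score — PK (points) and explicit NOT NULL columns excluded).
sections: 2 nullable (due_date, term — PK (section_id, title) and explicit NOT NULL columns excluded).
enrolments: 8 nullable (score, name, points, major, email, capacity, credits, gpa — PK (enrolment_id) and explicit NOT NULL columns excluded).
Total: 6 + 4 + 8 + 2 + 8 = 28.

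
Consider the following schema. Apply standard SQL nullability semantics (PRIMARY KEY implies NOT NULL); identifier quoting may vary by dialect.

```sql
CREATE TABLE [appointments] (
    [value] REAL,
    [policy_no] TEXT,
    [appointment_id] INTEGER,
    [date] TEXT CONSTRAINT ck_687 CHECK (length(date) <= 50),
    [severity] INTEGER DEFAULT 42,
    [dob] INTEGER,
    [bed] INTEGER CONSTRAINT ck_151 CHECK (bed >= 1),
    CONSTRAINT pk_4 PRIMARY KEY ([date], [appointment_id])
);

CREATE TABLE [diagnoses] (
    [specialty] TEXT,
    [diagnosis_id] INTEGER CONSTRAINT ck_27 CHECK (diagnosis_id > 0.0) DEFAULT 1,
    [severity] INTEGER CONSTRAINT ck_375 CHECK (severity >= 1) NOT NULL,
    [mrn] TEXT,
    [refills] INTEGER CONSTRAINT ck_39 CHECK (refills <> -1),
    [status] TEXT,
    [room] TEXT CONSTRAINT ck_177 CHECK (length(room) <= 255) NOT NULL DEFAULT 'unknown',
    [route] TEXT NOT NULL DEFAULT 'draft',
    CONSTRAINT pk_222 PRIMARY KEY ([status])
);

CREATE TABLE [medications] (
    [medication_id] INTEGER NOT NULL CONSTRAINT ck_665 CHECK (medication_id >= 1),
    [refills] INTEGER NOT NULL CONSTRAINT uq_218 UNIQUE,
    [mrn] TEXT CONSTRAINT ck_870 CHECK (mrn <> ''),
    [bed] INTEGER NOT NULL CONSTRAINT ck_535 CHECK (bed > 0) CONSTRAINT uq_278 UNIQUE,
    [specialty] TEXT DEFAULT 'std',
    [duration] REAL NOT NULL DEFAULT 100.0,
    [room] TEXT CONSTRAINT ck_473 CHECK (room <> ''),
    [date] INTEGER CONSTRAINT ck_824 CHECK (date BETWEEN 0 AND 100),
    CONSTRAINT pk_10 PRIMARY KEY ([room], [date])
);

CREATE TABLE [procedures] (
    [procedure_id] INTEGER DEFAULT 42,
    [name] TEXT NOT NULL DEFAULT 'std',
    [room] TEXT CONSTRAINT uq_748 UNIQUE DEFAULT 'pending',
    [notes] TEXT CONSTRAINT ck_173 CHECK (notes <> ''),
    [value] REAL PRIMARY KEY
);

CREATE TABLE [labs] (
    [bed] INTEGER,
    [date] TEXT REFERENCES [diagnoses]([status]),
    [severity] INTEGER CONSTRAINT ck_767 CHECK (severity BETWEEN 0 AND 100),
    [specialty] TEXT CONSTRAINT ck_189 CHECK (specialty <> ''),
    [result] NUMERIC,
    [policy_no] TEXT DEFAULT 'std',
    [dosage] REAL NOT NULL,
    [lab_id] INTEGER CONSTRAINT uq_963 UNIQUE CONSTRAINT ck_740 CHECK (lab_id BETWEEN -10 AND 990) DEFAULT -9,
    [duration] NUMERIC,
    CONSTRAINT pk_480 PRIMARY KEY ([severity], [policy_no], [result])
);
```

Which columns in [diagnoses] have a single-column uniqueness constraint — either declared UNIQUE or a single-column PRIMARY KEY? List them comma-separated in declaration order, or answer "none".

status

- specialty: no UNIQUE or single-column PK constraint.
- diagnosis_id: no UNIQUE or single-column PK constraint.
- severity: no UNIQUE or single-column PK constraint.
- mrn: no UNIQUE or single-column PK constraint.
- refills: no UNIQUE or single-column PK constraint.
- status: single-column PRIMARY KEY → unique.
- room: no UNIQUE or single-column PK constraint.
- route: no UNIQUE or single-column PK constraint.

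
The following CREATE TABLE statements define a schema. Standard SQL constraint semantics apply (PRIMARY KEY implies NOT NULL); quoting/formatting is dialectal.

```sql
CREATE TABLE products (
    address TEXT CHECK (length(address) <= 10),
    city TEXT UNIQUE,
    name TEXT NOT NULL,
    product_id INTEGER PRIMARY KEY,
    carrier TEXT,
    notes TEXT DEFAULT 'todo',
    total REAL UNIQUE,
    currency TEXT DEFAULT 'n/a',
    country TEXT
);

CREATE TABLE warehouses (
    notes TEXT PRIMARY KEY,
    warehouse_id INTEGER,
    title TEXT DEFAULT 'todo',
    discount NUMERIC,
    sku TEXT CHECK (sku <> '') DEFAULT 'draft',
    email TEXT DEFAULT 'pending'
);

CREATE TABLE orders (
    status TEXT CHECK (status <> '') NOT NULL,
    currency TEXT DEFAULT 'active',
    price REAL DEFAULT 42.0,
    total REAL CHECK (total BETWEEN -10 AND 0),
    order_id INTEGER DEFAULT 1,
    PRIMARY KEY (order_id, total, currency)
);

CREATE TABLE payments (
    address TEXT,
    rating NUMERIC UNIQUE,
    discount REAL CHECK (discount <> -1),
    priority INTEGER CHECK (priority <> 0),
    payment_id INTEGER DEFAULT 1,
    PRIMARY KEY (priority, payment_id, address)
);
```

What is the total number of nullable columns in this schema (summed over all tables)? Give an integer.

products: 7 nullable (address, city, carrier, notes, total, currency, country — PK (product_id) and explicit NOT NULL columns excluded).
warehouses: 5 nullable (warehouse_id, title, discount, sku, email — PK (notes) and explicit NOT NULL columns excluded).
orders: 1 nullable (price — PK (order_id, total, currency) and explicit NOT NULL columns excluded).
payments: 2 nullable (rating, discount — PK (priority, payment_id, address) and explicit NOT NULL columns excluded).
Total: 7 + 5 + 1 + 2 = 15.

15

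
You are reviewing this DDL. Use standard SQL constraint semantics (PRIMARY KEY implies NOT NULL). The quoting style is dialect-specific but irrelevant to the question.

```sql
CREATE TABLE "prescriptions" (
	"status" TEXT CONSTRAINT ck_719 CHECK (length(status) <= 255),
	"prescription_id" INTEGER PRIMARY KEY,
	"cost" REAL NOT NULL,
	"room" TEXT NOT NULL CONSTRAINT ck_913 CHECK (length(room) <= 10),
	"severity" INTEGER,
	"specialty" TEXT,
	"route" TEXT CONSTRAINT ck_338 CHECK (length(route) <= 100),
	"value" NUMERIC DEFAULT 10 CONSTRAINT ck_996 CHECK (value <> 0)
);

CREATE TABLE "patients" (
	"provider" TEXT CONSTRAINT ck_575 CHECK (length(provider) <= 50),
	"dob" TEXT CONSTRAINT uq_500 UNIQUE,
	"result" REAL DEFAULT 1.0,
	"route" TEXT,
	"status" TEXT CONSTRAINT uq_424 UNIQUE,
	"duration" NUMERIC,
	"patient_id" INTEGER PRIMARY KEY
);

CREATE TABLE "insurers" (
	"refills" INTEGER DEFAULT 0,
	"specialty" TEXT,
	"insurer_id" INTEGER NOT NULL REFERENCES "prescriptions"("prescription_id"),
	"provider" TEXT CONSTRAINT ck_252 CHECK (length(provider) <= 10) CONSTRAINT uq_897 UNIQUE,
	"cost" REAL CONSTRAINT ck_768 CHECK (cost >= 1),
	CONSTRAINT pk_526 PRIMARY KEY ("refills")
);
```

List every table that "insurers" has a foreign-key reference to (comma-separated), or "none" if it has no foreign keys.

- insurer_id REFERENCES prescriptions(prescription_id).

prescriptions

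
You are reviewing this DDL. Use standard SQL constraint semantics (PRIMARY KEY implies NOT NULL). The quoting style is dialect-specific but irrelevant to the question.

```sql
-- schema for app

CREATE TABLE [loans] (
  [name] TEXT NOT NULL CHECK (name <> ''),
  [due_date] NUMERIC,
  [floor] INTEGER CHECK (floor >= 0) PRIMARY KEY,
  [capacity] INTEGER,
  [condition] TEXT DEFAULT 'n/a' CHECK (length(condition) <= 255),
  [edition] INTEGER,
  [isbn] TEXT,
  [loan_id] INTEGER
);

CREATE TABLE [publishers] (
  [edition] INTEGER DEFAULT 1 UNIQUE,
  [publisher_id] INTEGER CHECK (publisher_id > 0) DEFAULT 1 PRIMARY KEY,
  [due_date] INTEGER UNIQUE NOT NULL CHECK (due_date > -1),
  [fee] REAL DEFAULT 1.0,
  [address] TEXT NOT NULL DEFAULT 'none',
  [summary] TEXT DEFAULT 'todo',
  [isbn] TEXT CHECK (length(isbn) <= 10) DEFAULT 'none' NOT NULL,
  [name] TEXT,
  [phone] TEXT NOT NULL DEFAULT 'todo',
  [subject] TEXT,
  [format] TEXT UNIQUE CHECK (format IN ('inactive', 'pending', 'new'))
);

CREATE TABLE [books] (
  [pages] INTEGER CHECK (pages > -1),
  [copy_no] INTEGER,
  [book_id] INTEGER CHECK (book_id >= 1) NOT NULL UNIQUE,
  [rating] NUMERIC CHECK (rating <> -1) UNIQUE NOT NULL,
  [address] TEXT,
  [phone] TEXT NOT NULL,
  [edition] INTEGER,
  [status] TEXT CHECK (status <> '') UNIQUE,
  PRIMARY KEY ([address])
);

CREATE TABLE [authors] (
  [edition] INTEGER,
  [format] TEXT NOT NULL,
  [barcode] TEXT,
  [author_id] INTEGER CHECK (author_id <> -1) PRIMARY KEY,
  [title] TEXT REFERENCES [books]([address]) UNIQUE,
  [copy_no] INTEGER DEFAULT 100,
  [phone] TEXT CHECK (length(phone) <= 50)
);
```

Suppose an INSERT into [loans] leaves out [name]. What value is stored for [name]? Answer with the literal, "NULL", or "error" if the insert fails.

name has no DEFAULT clause.
Omitting it would insert NULL, but it is declared NOT NULL, so the INSERT fails.

error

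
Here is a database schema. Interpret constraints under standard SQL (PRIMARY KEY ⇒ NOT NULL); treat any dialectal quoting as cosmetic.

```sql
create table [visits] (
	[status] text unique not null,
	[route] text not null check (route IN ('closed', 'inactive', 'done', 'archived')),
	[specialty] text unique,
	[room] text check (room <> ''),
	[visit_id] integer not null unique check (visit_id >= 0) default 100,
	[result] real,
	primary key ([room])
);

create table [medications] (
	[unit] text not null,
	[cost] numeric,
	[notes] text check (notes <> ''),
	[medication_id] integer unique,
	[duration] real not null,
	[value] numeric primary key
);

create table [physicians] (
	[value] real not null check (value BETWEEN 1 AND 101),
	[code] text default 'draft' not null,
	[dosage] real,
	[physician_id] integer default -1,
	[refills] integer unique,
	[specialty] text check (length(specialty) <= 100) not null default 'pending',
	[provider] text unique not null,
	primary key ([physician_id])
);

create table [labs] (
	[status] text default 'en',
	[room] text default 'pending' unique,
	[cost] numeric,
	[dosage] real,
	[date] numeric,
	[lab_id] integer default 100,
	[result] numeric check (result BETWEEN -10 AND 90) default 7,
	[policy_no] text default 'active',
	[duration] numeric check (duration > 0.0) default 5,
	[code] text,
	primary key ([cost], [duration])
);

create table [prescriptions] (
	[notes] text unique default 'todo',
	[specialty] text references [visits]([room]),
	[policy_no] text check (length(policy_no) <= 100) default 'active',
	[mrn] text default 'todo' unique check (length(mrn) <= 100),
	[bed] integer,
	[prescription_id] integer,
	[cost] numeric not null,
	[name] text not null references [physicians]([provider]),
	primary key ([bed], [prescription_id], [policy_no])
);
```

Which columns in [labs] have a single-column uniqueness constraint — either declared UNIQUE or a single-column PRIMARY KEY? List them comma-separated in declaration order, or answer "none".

- status: no UNIQUE or single-column PK constraint.
- room: declared UNIQUE → unique.
- cost: part of a composite PRIMARY KEY — only the tuple is unique, not this column on its own.
- dosage: no UNIQUE or single-column PK constraint.
- date: no UNIQUE or single-column PK constraint.
- lab_id: no UNIQUE or single-column PK constraint.
- result: no UNIQUE or single-column PK constraint.
- policy_no: no UNIQUE or single-column PK constraint.
- duration: part of a composite PRIMARY KEY — only the tuple is unique, not this column on its own.
- code: no UNIQUE or single-column PK constraint.

room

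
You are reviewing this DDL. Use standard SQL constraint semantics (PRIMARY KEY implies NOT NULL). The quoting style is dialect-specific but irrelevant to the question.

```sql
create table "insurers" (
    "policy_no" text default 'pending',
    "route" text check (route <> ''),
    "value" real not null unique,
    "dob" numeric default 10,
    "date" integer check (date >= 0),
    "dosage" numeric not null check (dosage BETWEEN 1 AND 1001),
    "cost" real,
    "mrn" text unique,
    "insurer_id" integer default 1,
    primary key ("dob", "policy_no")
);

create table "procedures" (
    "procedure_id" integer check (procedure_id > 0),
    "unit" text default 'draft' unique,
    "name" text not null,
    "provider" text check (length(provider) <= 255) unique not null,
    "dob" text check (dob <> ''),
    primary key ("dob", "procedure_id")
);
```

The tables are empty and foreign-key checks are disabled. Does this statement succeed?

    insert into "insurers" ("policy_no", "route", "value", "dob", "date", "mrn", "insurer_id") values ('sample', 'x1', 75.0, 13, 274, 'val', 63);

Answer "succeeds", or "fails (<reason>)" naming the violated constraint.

dosage is omitted from the column list and has no DEFAULT, so it would receive NULL.
But dosage is declared NOT NULL.

fails (NOT NULL on dosage)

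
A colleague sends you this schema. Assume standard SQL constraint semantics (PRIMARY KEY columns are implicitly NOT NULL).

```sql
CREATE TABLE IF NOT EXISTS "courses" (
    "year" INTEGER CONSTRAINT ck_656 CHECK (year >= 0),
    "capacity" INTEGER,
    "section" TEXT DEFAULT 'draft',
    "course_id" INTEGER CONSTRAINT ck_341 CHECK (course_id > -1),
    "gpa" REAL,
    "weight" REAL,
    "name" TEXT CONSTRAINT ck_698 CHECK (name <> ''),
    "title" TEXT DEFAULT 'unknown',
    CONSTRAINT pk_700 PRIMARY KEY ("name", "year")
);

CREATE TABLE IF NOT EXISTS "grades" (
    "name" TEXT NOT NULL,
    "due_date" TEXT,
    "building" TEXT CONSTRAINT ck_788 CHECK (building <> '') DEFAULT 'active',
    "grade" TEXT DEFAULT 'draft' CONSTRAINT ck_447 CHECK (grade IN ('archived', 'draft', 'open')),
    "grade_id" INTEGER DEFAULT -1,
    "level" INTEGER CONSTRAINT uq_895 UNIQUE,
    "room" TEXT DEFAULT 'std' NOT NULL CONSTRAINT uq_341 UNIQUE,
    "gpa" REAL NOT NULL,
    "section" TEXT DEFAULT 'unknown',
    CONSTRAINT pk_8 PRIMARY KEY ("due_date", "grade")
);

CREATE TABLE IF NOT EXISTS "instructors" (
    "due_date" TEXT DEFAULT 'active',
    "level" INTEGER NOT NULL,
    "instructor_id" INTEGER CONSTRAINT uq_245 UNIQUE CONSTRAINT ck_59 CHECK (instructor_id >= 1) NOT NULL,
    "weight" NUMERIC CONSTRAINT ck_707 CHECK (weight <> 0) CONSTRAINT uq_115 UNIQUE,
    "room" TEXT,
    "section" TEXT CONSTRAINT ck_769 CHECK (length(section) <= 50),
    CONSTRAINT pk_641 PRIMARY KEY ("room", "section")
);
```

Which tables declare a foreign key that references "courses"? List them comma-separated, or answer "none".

No REFERENCES clause anywhere in the schema names courses.

none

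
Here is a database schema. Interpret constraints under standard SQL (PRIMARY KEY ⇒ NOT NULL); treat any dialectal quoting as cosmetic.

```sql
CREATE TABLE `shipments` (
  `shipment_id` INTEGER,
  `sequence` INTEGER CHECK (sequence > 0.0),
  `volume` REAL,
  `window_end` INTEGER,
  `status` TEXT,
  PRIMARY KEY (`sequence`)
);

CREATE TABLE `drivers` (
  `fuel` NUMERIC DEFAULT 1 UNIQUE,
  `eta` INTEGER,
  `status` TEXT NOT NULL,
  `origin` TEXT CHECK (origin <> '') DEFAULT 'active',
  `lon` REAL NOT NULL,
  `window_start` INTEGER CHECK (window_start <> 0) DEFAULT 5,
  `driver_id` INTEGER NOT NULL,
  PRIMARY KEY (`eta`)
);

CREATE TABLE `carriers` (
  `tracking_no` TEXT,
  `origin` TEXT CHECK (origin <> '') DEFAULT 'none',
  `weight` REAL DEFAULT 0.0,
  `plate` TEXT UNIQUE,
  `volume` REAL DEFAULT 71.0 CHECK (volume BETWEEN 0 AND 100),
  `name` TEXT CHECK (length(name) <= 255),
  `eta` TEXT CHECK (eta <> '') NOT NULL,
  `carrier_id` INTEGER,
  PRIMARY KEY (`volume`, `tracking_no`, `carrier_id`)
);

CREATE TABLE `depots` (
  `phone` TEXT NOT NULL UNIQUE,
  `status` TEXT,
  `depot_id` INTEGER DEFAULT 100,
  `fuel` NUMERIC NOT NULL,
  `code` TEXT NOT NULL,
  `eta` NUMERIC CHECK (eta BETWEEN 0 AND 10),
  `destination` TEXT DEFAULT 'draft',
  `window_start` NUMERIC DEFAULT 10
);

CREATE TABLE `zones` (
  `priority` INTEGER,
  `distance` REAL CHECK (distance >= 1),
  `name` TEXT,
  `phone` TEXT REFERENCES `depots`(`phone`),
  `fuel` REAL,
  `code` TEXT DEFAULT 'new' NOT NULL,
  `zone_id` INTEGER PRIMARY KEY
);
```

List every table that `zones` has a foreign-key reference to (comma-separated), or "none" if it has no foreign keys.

- phone REFERENCES depots(phone).

depots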